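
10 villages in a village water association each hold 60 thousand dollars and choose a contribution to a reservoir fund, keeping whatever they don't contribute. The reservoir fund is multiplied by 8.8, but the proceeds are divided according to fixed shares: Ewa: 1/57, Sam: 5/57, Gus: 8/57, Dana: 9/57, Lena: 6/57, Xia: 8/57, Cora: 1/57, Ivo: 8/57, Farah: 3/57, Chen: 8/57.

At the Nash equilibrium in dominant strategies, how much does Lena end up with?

337.89 thousand dollars

Each unit j contributes comes back to j as 8.8 × (j's share), so j prefers to contribute only if that share exceeds 1/8.8 = 0.1136; otherwise keeping the unit dominates.
Gus, Dana, Xia, Ivo and Chen are above the threshold, contributing 60 each; the remaining 5 contribute 0. Total contributed: 300.
Lena keeps 60 and receives 8.8 × 300 × 6/57 = 277.89 from the reservoir fund, for a payoff of 337.89.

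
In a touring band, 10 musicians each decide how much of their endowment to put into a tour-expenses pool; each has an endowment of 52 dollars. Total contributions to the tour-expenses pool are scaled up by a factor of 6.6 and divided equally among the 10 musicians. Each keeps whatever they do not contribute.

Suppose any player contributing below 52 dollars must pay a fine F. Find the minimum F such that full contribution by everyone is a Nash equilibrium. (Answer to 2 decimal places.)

Given the others contribute fully, the best deviation is to contribute 0 (any partial contribution still incurs the fine and gives up units whose private return 0.6600 is below 1).
Deviating from 52 to 0 saves 52 dollars but forfeits the deviator's share of the drop in the tour-expenses pool: 6.6/10 × 52 = 34.32.
So the deviation gain is 52 − 34.32 = 17.68, and the fine must be at least 17.68 dollars to wipe it out.

17.68 dollars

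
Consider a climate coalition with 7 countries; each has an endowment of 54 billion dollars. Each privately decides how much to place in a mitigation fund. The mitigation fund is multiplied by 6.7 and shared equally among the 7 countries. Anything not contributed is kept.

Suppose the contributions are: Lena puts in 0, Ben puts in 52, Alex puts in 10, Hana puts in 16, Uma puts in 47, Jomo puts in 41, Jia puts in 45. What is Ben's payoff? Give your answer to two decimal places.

Total contributed: 0 + 52 + 10 + 16 + 47 + 41 + 45 = 211.
Each receives 6.7 × 211 / 7 = 201.96 from the mitigation fund.
Ben keeps 54 − 52 = 2, so Ben's payoff is 2 + 201.96 = 203.96.

203.96 billion dollars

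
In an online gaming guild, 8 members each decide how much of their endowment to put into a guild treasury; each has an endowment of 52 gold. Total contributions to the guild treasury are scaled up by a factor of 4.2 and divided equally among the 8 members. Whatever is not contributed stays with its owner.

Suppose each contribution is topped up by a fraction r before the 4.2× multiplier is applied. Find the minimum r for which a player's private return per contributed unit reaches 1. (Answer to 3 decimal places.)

With matching at rate r, one contributed unit becomes (1 + r) in the guild treasury and returns 4.2 × (1 + r) / 8 to the contributor.
Setting this equal to 1: 1 + r = 8/4.2 = 1.9048.
So the minimum matching rate is r = 1.9048 − 1 = 0.905.

0.905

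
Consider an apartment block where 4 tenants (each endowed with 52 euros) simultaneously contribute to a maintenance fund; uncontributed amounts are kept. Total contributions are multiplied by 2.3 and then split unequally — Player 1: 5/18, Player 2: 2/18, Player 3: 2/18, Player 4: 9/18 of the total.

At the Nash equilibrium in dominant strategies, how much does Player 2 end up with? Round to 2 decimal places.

Player j's private return per contributed unit is 2.3 × (j's share). Contributing is weakly dominant for j when that share is at least 1/2.3 = 0.4348, and contributing 0 is dominant otherwise.
Only Player 4 (9/18) clears that bar, contributing 52; the remaining 3 contribute 0. Total contributed: 52.
Player 2 keeps 52 and receives 2.3 × 52 × 2/18 = 13.29 from the maintenance fund, for a payoff of 65.29.

65.29 euros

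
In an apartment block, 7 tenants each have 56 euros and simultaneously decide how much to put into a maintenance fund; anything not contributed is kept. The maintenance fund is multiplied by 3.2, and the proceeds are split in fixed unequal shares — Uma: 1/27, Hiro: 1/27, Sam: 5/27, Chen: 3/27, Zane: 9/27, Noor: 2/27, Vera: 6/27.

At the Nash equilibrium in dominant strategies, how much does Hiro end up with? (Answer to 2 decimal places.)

Each unit j contributes comes back to j as 3.2 × (j's share), so j prefers to contribute only if that share exceeds 1/3.2 = 0.3125; otherwise keeping the unit dominates.
The only share above 0.3125 is Zane's 9/27, contributing 56; the remaining 6 contribute 0. Total contributed: 56.
Hiro keeps 56 and receives 3.2 × 56 × 1/27 = 6.64 from the maintenance fund, for a payoff of 62.64.

62.64 euros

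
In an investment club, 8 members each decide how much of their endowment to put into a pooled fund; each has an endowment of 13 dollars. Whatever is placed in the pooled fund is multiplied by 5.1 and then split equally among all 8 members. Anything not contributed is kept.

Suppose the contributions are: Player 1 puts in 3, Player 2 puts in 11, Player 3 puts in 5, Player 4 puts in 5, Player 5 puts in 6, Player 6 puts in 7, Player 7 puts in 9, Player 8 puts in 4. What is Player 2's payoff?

33.88 dollars

Total contributed: 3 + 11 + 5 + 5 + 6 + 7 + 9 + 4 = 50.
Each receives 5.1 × 50 / 8 = 31.88 from the pooled fund.
Player 2 keeps 13 − 11 = 2, so Player 2's payoff is 2 + 31.88 = 33.88.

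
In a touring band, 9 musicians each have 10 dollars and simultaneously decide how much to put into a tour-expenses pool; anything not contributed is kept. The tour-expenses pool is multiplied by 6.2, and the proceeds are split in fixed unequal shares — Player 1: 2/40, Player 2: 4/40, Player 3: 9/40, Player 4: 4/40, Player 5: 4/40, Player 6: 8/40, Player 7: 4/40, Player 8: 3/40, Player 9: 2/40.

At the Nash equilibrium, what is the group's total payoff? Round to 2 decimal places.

194.00 dollars

A player with share s gets back 6.2·s per unit contributed, so full contribution is dominant for anyone with s > 1/6.2 = 0.1613 and zero contribution is dominant for anyone below.
Player 3 and Player 6 clear that bar, contributing 10 each; the remaining 7 contribute 0. Total contributed: 20.
The tour-expenses pool pays out 6.2 × 20 = 124.00 in total (split across the unequal shares, but the aggregate is all that matters for the group sum).
The 7 free-riders keep 10 each, adding 70. Group total = 70 + 124.00 = 194.00.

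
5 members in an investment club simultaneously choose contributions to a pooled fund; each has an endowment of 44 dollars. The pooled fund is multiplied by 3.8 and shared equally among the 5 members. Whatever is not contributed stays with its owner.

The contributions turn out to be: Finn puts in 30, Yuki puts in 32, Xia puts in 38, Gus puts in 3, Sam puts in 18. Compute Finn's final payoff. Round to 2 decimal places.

Total contributed: 30 + 32 + 38 + 3 + 18 = 121.
Each receives 3.8 × 121 / 5 = 91.96 from the pooled fund.
Finn keeps 44 − 30 = 14, so Finn's payoff is 14 + 91.96 = 105.96.

105.96 dollars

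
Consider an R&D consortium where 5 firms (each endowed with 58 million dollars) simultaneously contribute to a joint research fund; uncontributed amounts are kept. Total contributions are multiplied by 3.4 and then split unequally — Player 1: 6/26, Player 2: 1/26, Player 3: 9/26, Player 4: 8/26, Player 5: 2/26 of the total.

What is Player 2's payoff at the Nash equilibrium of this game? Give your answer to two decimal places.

Each unit j contributes comes back to j as 3.4 × (j's share), so j prefers to contribute only if that share exceeds 1/3.4 = 0.2941; otherwise keeping the unit dominates.
Player 3 and Player 4 clear that bar, contributing 58 each; the remaining 3 contribute 0. Total contributed: 116.
Player 2 keeps 58 and receives 3.4 × 116 × 1/26 = 15.17 from the joint research fund, for a payoff of 73.17.

73.17 million dollars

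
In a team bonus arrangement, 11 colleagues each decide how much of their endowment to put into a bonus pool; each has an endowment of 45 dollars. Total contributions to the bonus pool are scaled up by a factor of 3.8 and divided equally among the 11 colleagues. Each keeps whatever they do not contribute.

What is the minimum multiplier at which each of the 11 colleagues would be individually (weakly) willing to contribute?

A contributed unit returns (multiplier)/11 to its contributor.
This reaches 1 exactly when the multiplier is 11.

11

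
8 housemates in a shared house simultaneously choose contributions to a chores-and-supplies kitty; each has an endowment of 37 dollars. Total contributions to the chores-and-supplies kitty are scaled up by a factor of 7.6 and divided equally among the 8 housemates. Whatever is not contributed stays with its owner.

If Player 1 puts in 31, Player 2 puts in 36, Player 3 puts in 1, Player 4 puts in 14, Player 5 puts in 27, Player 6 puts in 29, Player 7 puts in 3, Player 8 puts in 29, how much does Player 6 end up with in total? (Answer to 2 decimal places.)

Total contributed: 31 + 36 + 1 + 14 + 27 + 29 + 3 + 29 = 170.
Each receives 7.6 × 170 / 8 = 161.50 from the chores-and-supplies kitty.
Player 6 keeps 37 − 29 = 8, so Player 6's payoff is 8 + 161.50 = 169.50.

169.50 dollars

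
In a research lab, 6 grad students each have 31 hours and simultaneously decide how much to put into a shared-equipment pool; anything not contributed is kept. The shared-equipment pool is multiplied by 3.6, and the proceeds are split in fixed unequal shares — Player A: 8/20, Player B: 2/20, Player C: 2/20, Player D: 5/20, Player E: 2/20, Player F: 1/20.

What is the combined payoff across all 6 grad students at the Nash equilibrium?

266.60 hours

Each unit j contributes comes back to j as 3.6 × (j's share), so j prefers to contribute only if that share exceeds 1/3.6 = 0.2778; otherwise keeping the unit dominates.
Only Player A (8/20) clears that bar, contributing 31; the remaining 5 contribute 0. Total contributed: 31.
The shared-equipment pool pays out 3.6 × 31 = 111.60 in total (split across the unequal shares, but the aggregate is all that matters for the group sum).
The 5 free-riders keep 31 each, adding 155. Group total = 155 + 111.60 = 266.60.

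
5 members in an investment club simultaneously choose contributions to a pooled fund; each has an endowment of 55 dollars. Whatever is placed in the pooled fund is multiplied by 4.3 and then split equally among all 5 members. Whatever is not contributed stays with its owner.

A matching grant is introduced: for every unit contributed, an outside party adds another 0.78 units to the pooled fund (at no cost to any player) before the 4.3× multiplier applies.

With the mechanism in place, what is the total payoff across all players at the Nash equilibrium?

Under the mechanism each unit contributed yields 4.3 × 1.78 / 5 = 1.5308 back to its contributor per unit of net cost, which exceeds 1, making full contribution the dominant choice for everyone.
At the Nash equilibrium everyone contributes 55. Group total payoff = 4.3 × 1.78 × 275 = 2104.85.

2104.85 dollars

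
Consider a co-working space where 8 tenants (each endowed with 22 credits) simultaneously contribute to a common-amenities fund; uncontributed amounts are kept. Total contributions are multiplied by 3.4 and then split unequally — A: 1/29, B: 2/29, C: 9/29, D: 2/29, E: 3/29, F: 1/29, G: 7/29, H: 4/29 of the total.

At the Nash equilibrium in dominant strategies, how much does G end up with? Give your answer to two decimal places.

40.06 credits

Each unit j contributes comes back to j as 3.4 × (j's share), so j prefers to contribute only if that share exceeds 1/3.4 = 0.2941; otherwise keeping the unit dominates.
The only share above 0.2941 is C's 9/29, contributing 22; the remaining 7 contribute 0. Total contributed: 22.
G keeps 22 and receives 3.4 × 22 × 7/29 = 18.06 from the common-amenities fund, for a payoff of 40.06.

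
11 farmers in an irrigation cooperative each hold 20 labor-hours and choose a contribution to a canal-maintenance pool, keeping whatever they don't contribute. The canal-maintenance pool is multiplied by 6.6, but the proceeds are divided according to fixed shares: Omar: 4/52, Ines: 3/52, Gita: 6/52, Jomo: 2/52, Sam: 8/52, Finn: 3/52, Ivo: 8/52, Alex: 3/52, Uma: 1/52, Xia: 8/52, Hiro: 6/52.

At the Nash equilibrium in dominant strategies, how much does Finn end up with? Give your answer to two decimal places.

Player j's private return per contributed unit is 6.6 × (j's share). Contributing is weakly dominant for j when that share is at least 1/6.6 = 0.1515, and contributing 0 is dominant otherwise.
Sam, Ivo and Xia clear that bar, contributing 20 each; the remaining 8 contribute 0. Total contributed: 60.
Finn keeps 20 and receives 6.6 × 60 × 3/52 = 22.85 from the canal-maintenance pool, for a payoff of 42.85.

42.85 labor-hours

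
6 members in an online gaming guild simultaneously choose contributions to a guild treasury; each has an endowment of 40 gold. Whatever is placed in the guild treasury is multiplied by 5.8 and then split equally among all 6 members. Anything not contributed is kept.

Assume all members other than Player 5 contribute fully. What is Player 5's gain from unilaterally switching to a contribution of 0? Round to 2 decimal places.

1.33 gold

Switching from a contribution of 40 to 0 lets Player 5 keep an extra 40 gold, but lowers the guild treasury by 40, which costs Player 5 their own share of that drop: 5.8/6 × 40 = 38.67.
Net gain = 40 − 38.67 = 1.33. The private return per contributed unit (0.9667) is below 1, so free-riding is indeed the best response regardless of what the others do.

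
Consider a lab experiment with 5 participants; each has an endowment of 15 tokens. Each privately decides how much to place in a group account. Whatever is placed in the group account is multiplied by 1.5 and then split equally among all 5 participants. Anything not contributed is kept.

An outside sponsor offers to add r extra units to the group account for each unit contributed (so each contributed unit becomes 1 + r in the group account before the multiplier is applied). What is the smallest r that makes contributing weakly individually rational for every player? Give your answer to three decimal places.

With matching at rate r, one contributed unit becomes (1 + r) in the group account and returns 1.5 × (1 + r) / 5 to the contributor.
Setting this equal to 1: 1 + r = 5/1.5 = 3.3333.
So the minimum matching rate is r = 3.3333 − 1 = 2.333.

2.333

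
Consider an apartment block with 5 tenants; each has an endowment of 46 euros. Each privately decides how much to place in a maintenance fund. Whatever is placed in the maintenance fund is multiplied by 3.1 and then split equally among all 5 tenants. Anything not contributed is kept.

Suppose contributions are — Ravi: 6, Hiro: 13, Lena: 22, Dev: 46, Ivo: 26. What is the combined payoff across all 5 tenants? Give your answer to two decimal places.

Total contributed: 6 + 13 + 22 + 46 + 26 = 113; total kept: 5 × 46 − 113 = 117.
The maintenance fund pays out 3.1 × 113 = 350.30 in aggregate.
Group total = 117 + 350.30 = 467.30.

467.30 euros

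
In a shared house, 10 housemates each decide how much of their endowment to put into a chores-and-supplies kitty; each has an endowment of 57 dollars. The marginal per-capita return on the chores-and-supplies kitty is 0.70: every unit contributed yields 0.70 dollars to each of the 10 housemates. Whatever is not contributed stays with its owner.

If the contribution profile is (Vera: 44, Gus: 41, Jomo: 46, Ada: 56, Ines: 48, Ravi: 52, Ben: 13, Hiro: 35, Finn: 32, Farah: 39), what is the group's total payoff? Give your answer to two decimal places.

3006.00 dollars

Total contributed: 44 + 41 + 46 + 56 + 48 + 52 + 13 + 35 + 32 + 39 = 406; total kept: 10 × 57 − 406 = 164.
The chores-and-supplies kitty pays out 0.70 × 10 × 406 = 2842.00 in aggregate.
Group total = 164 + 2842.00 = 3006.00.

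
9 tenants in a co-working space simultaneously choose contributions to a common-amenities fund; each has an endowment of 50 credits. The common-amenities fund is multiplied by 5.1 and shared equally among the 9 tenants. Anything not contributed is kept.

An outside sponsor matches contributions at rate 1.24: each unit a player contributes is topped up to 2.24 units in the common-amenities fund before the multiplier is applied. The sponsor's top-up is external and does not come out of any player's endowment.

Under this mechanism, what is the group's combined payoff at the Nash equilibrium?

With the mechanism, a contributed unit returns 5.1 × 2.24 / 9 = 1.2693 per unit of net cost to the contributor — now above 1 — so contributing fully is weakly dominant for every player.
At the Nash equilibrium everyone contributes 50. Group total payoff = 5.1 × 2.24 × 450 = 5140.80.

5140.80 credits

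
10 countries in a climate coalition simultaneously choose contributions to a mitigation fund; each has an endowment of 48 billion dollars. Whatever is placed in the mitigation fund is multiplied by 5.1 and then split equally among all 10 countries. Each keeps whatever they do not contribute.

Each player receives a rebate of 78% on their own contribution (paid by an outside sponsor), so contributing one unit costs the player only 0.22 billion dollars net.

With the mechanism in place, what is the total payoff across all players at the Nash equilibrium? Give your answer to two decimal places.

2822.40 billion dollars

With the mechanism, a contributed unit returns (5.1/10) / 0.22 = 2.3182 per unit of net cost to the contributor — now above 1 — so contributing fully is weakly dominant for every player.
At the Nash equilibrium everyone contributes 48. Group total payoff = 10 × (48 × 0.78 + 5.1 × 48) = 2822.40.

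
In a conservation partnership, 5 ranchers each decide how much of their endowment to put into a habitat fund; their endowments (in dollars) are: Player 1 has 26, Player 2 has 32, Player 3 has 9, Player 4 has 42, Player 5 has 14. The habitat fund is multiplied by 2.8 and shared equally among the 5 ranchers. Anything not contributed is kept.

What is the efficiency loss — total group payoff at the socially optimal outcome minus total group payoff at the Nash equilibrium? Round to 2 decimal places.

The private return per contributed unit is 2.8/5 = 0.5600 < 1 for every player regardless of endowment, so the Nash equilibrium is zero contribution and the group total is Σ E_j = 26 + 32 + 9 + 42 + 14 = 123.
Each contributed unit returns 2.800 to the group, so the social optimum is full contribution by everyone: group total = 2.800 × 123 = 344.40.
Efficiency loss = (2.800 − 1) × 123 = 221.40.

221.40 dollars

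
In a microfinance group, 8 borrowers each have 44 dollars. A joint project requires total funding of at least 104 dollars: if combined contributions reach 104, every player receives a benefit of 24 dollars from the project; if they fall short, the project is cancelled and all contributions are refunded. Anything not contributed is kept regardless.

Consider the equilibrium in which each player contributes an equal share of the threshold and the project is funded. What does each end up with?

55 dollars

Equal share of the threshold: 104/8 = 13.
At this profile no one gains by cutting their contribution: any cut drops the total below 104, the project is cancelled, contributions are refunded, and the deviator ends with 44, which is less than 44 − 13 + 24 = 55. Contributing more than 13 just wastes the excess. So contributing exactly 13 is a best response.
Each player's payoff: 44 − 13 + 24 = 55.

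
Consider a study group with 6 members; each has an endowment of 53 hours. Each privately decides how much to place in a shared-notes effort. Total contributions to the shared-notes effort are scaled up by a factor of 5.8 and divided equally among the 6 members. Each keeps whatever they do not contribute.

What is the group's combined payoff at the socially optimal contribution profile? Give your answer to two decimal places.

1844.40 hours

Each contributed unit returns 5.800 to the group as a whole (0.9667 to each of 6 players), which exceeds 1, so the social optimum is full contribution: group total = 5.800 × 318 = 1844.40.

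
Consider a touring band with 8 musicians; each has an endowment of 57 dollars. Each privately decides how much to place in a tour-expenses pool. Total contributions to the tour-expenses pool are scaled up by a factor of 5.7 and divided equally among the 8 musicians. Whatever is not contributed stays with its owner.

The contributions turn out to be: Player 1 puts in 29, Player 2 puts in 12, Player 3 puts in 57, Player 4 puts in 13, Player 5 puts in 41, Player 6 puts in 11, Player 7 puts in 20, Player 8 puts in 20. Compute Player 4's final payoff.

188.64 dollars

Total contributed: 29 + 12 + 57 + 13 + 41 + 11 + 20 + 20 = 203.
Each receives 5.7 × 203 / 8 = 144.64 from the tour-expenses pool.
Player 4 keeps 57 − 13 = 44, so Player 4's payoff is 44 + 144.64 = 188.64.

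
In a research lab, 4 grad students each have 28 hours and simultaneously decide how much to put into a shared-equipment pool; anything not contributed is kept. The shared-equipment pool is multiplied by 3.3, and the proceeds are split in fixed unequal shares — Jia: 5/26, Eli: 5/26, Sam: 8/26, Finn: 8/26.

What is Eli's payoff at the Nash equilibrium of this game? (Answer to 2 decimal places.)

For player j, contributing a unit is worthwhile iff 3.3 × (j's share) ≥ 1, i.e. iff j's share is at least 0.3030.
Sam and Finn clear that bar, contributing 28 each; the remaining 2 contribute 0. Total contributed: 56.
Eli keeps 28 and receives 3.3 × 56 × 5/26 = 35.54 from the shared-equipment pool, for a payoff of 63.54.

63.54 hours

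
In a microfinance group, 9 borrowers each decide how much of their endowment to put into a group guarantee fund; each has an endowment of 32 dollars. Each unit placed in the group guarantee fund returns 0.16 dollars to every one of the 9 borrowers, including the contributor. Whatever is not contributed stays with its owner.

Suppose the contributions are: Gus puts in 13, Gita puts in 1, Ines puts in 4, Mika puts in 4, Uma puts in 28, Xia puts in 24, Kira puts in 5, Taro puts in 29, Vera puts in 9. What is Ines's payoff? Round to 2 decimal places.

46.72 dollars

Total contributed: 13 + 1 + 4 + 4 + 28 + 24 + 5 + 29 + 9 = 117.
Each receives 0.16 × 117 = 18.72 from the group guarantee fund.
Ines keeps 32 − 4 = 28, so Ines's payoff is 28 + 18.72 = 46.72.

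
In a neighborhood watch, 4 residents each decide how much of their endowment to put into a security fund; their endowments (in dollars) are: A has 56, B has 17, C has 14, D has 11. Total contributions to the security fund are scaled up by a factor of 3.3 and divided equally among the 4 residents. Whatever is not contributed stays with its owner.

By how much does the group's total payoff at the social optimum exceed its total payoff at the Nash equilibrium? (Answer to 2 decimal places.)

225.40 dollars

The private return per contributed unit is 3.3/4 = 0.8250 < 1 for every player regardless of endowment, so the Nash equilibrium is zero contribution and the group total is Σ E_j = 56 + 17 + 14 + 11 = 98.
Each contributed unit returns 3.300 to the group, so the social optimum is full contribution by everyone: group total = 3.300 × 98 = 323.40.
Efficiency loss = (3.300 − 1) × 98 = 225.40.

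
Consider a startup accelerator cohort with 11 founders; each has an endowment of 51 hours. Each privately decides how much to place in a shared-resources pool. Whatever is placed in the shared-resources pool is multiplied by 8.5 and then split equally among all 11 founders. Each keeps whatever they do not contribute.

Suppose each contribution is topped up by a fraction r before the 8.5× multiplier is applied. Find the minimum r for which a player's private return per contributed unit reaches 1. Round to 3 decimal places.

0.294

With matching at rate r, one contributed unit becomes (1 + r) in the shared-resources pool and returns 8.5 × (1 + r) / 11 to the contributor.
Setting this equal to 1: 1 + r = 11/8.5 = 1.2941.
So the minimum matching rate is r = 1.2941 − 1 = 0.294.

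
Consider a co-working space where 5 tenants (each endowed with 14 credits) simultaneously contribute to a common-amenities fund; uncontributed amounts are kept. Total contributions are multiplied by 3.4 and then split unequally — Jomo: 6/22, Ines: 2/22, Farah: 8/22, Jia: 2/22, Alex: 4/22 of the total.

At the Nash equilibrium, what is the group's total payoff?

A player with share s gets back 3.4·s per unit contributed, so full contribution is dominant for anyone with s > 1/3.4 = 0.2941 and zero contribution is dominant for anyone below.
The only share above 0.2941 is Farah's 8/22, contributing 14; the remaining 4 contribute 0. Total contributed: 14.
The common-amenities fund pays out 3.4 × 14 = 47.60 in total (split across the unequal shares, but the aggregate is all that matters for the group sum).
The 4 free-riders keep 14 each, adding 56. Group total = 56 + 47.60 = 103.60.

103.60 credits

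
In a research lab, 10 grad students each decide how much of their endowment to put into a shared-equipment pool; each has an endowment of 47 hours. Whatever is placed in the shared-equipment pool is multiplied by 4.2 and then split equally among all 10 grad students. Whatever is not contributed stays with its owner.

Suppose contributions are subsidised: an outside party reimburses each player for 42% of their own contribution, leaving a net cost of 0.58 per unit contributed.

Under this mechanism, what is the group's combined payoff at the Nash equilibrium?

470.00 hours

Even with the mechanism, each unit contributed returns only (4.2/10) / 0.58 = 0.7241 per unit of net cost, so contributing nothing is still dominant.
Everyone keeps their endowment and the group total is 10 × 47 = 470.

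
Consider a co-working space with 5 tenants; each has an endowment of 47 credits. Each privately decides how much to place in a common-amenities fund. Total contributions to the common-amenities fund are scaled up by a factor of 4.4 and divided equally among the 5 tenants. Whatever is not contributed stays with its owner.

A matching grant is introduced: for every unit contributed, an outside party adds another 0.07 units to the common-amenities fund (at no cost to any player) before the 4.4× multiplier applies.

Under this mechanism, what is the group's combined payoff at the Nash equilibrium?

235.00 credits

Even with the mechanism, each unit contributed returns only 4.4 × 1.07 / 5 = 0.9416 per unit of net cost, so contributing nothing is still dominant.
Everyone keeps their endowment and the group total is 5 × 47 = 235.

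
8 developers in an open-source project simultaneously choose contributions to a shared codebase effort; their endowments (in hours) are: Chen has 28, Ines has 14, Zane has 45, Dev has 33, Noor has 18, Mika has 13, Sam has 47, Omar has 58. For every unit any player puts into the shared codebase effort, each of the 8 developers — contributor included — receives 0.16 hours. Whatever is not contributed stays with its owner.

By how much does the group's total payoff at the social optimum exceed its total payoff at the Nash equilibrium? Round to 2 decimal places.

The private return per contributed unit is 0.16 < 1 for everyone, so the Nash equilibrium is zero contribution and the group total is Σ E_j = 28 + 14 + 45 + 33 + 18 + 13 + 47 + 58 = 256.
Each contributed unit returns 1.280 to the group, so the social optimum is full contribution by everyone: group total = 1.280 × 256 = 327.68.
Efficiency loss = (1.280 − 1) × 256 = 71.68.

71.68 hours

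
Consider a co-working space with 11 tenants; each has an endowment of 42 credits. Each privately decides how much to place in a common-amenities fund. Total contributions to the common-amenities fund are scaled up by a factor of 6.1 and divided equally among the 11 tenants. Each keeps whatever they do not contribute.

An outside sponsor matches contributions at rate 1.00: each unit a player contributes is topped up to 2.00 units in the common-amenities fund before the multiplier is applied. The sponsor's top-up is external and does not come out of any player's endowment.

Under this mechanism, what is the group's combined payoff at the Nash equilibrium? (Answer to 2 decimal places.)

The effective private return per unit is now 6.1 × 2.00 / 11 = 1.1091 > 1, so every player's dominant strategy flips to full contribution.
At the Nash equilibrium everyone contributes 42. Group total payoff = 6.1 × 2.00 × 462 = 5636.40.

5636.40 credits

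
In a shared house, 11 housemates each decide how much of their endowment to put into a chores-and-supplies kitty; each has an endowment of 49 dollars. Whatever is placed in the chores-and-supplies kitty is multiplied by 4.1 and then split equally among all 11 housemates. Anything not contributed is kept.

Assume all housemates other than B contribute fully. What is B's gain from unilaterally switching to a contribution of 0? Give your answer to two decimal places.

30.74 dollars

Switching from a contribution of 49 to 0 lets B keep an extra 49 dollars, but lowers the chores-and-supplies kitty by 49, which costs B their own share of that drop: 4.1/11 × 49 = 18.26.
Net gain = 49 − 18.26 = 30.74. The private return per contributed unit (0.3727) is below 1, so free-riding is indeed the best response regardless of what the others do.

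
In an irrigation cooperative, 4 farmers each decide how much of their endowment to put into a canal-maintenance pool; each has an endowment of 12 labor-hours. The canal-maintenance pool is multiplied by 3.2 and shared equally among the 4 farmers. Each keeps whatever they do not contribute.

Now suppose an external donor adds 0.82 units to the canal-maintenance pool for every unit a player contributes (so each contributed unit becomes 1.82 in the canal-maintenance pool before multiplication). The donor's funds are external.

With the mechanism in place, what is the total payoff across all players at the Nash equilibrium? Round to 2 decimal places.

With the mechanism, a contributed unit returns 3.2 × 1.82 / 4 = 1.4560 per unit of net cost to the contributor — now above 1 — so contributing fully is weakly dominant for every player.
So the Nash equilibrium is full contribution by all 4; the group earns 3.2 × 1.82 × 48 = 279.55.

279.55 labor-hours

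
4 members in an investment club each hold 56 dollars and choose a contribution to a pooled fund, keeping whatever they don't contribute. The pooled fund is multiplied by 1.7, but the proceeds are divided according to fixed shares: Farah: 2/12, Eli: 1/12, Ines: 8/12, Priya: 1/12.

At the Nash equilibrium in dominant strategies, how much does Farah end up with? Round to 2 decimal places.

71.87 dollars

Player j's private return per contributed unit is 1.7 × (j's share). Contributing is weakly dominant for j when that share is at least 1/1.7 = 0.5882, and contributing 0 is dominant otherwise.
Ines alone (share 8/12) is above the threshold, contributing 56; the remaining 3 contribute 0. Total contributed: 56.
Farah keeps 56 and receives 1.7 × 56 × 2/12 = 15.87 from the pooled fund, for a payoff of 71.87.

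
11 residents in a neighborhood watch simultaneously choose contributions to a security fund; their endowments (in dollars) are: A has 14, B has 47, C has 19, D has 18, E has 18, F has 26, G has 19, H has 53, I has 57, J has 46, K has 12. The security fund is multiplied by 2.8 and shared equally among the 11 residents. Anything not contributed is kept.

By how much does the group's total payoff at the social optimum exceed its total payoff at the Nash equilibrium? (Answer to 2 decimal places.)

The private return per contributed unit is 2.8/11 = 0.2545 < 1 for every player regardless of endowment, so the Nash equilibrium is zero contribution and the group total is Σ E_j = 14 + 47 + 19 + 18 + 18 + 26 + 19 + 53 + 57 + 46 + 12 = 329.
Each contributed unit returns 2.800 to the group, so the social optimum is full contribution by everyone: group total = 2.800 × 329 = 921.20.
Efficiency loss = (2.800 − 1) × 329 = 592.20.

592.20 dollars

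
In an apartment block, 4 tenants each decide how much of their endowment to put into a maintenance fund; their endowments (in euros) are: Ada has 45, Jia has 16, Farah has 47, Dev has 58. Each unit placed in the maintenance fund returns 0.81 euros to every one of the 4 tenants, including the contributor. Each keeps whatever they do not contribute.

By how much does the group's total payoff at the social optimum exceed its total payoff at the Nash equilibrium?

371.84 euros

The private return per contributed unit is 0.81 < 1 for everyone, so the Nash equilibrium is zero contribution and the group total is Σ E_j = 45 + 16 + 47 + 58 = 166.
Each contributed unit returns 3.240 to the group, so the social optimum is full contribution by everyone: group total = 3.240 × 166 = 537.84.
Efficiency loss = (3.240 − 1) × 166 = 371.84.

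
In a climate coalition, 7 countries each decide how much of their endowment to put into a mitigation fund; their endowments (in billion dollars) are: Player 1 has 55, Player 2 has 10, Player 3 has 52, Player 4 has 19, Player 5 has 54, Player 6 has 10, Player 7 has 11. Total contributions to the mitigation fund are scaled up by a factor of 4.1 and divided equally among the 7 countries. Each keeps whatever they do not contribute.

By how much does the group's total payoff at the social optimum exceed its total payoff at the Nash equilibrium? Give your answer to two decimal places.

654.10 billion dollars

The private return per contributed unit is 4.1/7 = 0.5857 < 1 for every player regardless of endowment, so the Nash equilibrium is zero contribution and the group total is Σ E_j = 55 + 10 + 52 + 19 + 54 + 10 + 11 = 211.
Each contributed unit returns 4.100 to the group, so the social optimum is full contribution by everyone: group total = 4.100 × 211 = 865.10.
Efficiency loss = (4.100 − 1) × 211 = 654.10.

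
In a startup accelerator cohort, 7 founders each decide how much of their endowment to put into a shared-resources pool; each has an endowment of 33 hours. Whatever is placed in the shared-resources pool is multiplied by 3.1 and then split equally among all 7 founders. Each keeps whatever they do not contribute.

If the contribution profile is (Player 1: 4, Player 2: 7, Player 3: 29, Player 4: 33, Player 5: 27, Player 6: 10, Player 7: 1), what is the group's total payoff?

Total contributed: 4 + 7 + 29 + 33 + 27 + 10 + 1 = 111; total kept: 7 × 33 − 111 = 120.
The shared-resources pool pays out 3.1 × 111 = 344.10 in aggregate.
Group total = 120 + 344.10 = 464.10.

464.10 hours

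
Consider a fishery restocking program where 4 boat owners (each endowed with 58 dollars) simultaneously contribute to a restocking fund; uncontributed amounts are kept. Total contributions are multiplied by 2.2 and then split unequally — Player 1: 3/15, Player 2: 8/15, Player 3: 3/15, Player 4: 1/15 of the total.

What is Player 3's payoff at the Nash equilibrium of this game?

For player j, contributing a unit is worthwhile iff 2.2 × (j's share) ≥ 1, i.e. iff j's share is at least 0.4545.
Player 2 alone (share 8/15) is above the threshold, contributing 58; the remaining 3 contribute 0. Total contributed: 58.
Player 3 keeps 58 and receives 2.2 × 58 × 3/15 = 25.52 from the restocking fund, for a payoff of 83.52.

83.52 dollars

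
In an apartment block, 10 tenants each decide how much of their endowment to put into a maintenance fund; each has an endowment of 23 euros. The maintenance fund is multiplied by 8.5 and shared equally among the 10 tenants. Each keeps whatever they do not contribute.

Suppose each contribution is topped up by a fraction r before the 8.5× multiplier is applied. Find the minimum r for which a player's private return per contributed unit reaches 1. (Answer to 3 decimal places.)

With matching at rate r, one contributed unit becomes (1 + r) in the maintenance fund and returns 8.5 × (1 + r) / 10 to the contributor.
Setting this equal to 1: 1 + r = 10/8.5 = 1.1765.
So the minimum matching rate is r = 1.1765 − 1 = 0.176.

0.176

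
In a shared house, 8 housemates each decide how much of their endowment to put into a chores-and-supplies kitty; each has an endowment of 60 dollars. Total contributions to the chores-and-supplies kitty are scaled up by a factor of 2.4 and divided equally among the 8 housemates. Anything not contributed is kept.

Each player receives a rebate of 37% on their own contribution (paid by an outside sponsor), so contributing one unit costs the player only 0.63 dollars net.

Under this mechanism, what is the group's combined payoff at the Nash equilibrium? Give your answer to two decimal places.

480.00 dollars

Even with the mechanism, each unit contributed returns only (2.4/8) / 0.63 = 0.4762 per unit of net cost, so contributing nothing is still dominant.
Everyone keeps their endowment and the group total is 8 × 60 = 480.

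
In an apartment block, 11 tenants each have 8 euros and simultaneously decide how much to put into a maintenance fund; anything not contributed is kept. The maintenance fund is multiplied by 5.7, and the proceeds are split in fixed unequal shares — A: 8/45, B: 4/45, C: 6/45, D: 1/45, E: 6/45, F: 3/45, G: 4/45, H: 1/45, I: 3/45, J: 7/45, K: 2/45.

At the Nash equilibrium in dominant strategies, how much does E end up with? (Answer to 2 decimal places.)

14.08 euros

A player with share s gets back 5.7·s per unit contributed, so full contribution is dominant for anyone with s > 1/5.7 = 0.1754 and zero contribution is dominant for anyone below.
Only A (8/45) clears that bar, contributing 8; the remaining 10 contribute 0. Total contributed: 8.
E keeps 8 and receives 5.7 × 8 × 6/45 = 6.08 from the maintenance fund, for a payoff of 14.08.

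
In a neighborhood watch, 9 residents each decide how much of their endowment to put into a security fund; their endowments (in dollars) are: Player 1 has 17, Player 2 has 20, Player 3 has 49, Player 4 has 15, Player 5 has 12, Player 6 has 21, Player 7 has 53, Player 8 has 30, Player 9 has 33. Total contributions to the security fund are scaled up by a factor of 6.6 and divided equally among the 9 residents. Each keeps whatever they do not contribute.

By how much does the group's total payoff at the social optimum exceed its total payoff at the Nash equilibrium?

The private return per contributed unit is 6.6/9 = 0.7333 < 1 for every player regardless of endowment, so the Nash equilibrium is zero contribution and the group total is Σ E_j = 17 + 20 + 49 + 15 + 12 + 21 + 53 + 30 + 33 = 250.
Each contributed unit returns 6.600 to the group, so the social optimum is full contribution by everyone: group total = 6.600 × 250 = 1650.00.
Efficiency loss = (6.600 − 1) × 250 = 1400.00.

1400.00 dollars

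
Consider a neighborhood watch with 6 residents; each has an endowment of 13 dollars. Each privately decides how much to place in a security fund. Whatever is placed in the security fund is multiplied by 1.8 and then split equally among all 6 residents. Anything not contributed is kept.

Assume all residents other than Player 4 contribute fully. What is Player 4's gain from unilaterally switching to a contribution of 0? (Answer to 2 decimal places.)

Switching from a contribution of 13 to 0 lets Player 4 keep an extra 13 dollars, but lowers the security fund by 13, which costs Player 4 their own share of that drop: 1.8/6 × 13 = 3.90.
Net gain = 13 − 3.90 = 9.10. The private return per contributed unit (0.3000) is below 1, so free-riding is indeed the best response regardless of what the others do.

9.10 dollars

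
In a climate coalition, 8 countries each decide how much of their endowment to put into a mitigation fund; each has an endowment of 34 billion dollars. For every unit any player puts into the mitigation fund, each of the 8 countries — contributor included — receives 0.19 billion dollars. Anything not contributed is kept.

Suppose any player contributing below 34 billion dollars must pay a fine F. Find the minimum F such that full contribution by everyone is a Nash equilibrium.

Given the others contribute fully, the best deviation is to contribute 0 (any partial contribution still incurs the fine and gives up units whose private return 0.19 is below 1).
Deviating from 34 to 0 saves 34 billion dollars but forfeits the deviator's share of the drop in the mitigation fund: 0.19 × 34 = 6.46.
So the deviation gain is 34 − 6.46 = 27.54, and the fine must be at least 27.54 billion dollars to wipe it out.

27.54 billion dollars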